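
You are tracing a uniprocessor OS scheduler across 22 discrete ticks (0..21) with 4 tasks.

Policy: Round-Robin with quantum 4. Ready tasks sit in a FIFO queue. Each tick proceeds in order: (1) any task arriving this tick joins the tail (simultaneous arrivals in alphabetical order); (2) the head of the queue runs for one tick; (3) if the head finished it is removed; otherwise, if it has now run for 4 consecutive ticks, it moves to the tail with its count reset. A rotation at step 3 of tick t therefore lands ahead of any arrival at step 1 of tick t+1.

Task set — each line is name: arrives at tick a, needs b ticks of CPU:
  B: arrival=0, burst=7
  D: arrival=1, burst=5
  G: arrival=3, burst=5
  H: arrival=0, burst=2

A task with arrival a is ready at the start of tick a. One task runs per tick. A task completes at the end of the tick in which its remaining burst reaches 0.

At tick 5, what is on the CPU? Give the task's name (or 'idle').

t=0: queue=[B,H] q_used=0 → run B
t=1: queue=[B,H,D] q_used=1 → run B
t=2: queue=[B,H,D] q_used=2 → run B
t=3: queue=[B,H,D,G] q_used=3 → run B
t=4: queue=[H,D,G,B] q_used=0 → run H
t=5: queue=[H,D,G,B] q_used=1 → run H
t=6: queue=[D,G,B] q_used=0 → run D
t=7: queue=[D,G,B] q_used=1 → run D
t=8: queue=[D,G,B] q_used=2 → run D
t=9: queue=[D,G,B] q_used=3 → run D
t=10: queue=[G,B,D] q_used=0 → run G
t=11: queue=[G,B,D] q_used=1 → run G
t=12: queue=[G,B,D] q_used=2 → run G
t=13: queue=[G,B,D] q_used=3 → run G
t=14: queue=[B,D,G] q_used=0 → run B
t=15: queue=[B,D,G] q_used=1 → run B
t=16: queue=[B,D,G] q_used=2 → run B
t=17: queue=[D,G] q_used=0 → run D
t=18: queue=[G] q_used=0 → run G
t=19: (idle)
t=20: (idle)
t=21: (idle)

running at tick 5 = H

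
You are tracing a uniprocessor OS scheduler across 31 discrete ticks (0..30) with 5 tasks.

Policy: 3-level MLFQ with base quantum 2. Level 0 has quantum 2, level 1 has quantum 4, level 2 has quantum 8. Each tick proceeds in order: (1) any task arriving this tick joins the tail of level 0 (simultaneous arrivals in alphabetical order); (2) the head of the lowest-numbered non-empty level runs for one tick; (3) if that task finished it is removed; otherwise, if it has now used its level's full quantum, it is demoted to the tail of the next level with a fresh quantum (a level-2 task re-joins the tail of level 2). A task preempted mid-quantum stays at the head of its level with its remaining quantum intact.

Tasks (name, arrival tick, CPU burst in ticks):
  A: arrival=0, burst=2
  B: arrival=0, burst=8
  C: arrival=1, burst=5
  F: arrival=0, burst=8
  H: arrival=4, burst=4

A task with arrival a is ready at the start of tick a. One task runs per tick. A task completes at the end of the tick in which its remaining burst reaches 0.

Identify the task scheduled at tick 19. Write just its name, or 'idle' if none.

running at tick 19 = C

t=0: L0/L1/L2 = ABF/-/- → run A
t=1: L0/L1/L2 = ABFC/-/- → run A
t=2: L0/L1/L2 = BFC/-/- → run B
t=3: L0/L1/L2 = BFC/-/- → run B
t=4: L0/L1/L2 = FCH/B/- → run F
t=5: L0/L1/L2 = FCH/B/- → run F
t=6: L0/L1/L2 = CH/BF/- → run C
t=7: L0/L1/L2 = CH/BF/- → run C
t=8: L0/L1/L2 = H/BFC/- → run H
t=9: L0/L1/L2 = H/BFC/- → run H
t=10: L0/L1/L2 = -/BFCH/- → run B
t=11: L0/L1/L2 = -/BFCH/- → run B
t=12: L0/L1/L2 = -/BFCH/- → run B
t=13: L0/L1/L2 = -/BFCH/- → run B
t=14: L0/L1/L2 = -/FCH/B → run F
t=15: L0/L1/L2 = -/FCH/B → run F
t=16: L0/L1/L2 = -/FCH/B → run F
t=17: L0/L1/L2 = -/FCH/B → run F
t=18: L0/L1/L2 = -/CH/BF → run C
t=19: L0/L1/L2 = -/CH/BF → run C
t=20: L0/L1/L2 = -/CH/BF → run C
t=21: L0/L1/L2 = -/H/BF → run H
t=22: L0/L1/L2 = -/H/BF → run H
t=23: L0/L1/L2 = -/-/BF → run B
t=24: L0/L1/L2 = -/-/BF → run B
t=25: L0/L1/L2 = -/-/F → run F
t=26: L0/L1/L2 = -/-/F → run F
t=27: (idle)
t=28: (idle)
t=29: (idle)
t=30: (idle)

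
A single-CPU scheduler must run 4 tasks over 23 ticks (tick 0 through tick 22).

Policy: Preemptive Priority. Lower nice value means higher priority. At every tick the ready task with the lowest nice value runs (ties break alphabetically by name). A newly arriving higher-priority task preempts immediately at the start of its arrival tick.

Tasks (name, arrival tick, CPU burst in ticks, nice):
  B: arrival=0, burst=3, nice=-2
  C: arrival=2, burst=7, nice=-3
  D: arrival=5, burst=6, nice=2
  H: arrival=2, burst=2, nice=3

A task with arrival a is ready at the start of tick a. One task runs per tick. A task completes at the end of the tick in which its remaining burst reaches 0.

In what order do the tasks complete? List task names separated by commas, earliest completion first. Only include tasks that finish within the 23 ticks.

completion order = C, B, D, H

t=0: ready={B} → run B
t=1: ready={B} → run B
t=2: ready={B,C,H} → run C
t=3: ready={B,C,H} → run C
t=4: ready={B,C,H} → run C
t=5: ready={B,C,D,H} → run C
t=6: ready={B,C,D,H} → run C
t=7: ready={B,C,D,H} → run C
t=8: ready={B,C,D,H} → run C
t=9: ready={B,D,H} → run B
t=10: ready={D,H} → run D
t=11: ready={D,H} → run D
t=12: ready={D,H} → run D
t=13: ready={D,H} → run D
t=14: ready={D,H} → run D
t=15: ready={D,H} → run D
t=16: ready={H} → run H
t=17: ready={H} → run H
t=18: (idle)
t=19: (idle)
t=20: (idle)
t=21: (idle)
t=22: (idle)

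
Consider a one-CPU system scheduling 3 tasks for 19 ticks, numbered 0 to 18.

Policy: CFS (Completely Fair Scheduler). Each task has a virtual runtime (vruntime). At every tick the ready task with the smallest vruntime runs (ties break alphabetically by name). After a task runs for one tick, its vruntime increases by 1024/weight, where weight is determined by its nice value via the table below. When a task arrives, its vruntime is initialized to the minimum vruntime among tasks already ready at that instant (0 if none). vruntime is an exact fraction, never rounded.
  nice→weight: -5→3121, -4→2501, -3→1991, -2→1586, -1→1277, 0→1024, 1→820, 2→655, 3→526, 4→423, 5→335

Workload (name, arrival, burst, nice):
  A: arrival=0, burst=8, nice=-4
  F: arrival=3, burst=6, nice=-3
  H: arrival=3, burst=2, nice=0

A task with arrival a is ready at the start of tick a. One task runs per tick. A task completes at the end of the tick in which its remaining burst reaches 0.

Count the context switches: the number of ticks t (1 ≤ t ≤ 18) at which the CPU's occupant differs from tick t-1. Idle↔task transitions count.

context switches = 12

t=0: vr[A=0] → run A
t=1: vr[A=1024/2501] → run A
t=2: vr[A=2048/2501] → run A
t=3: vr[A=3072/2501 F=3072/2501 H=3072/2501] → run A
t=4: vr[A=4096/2501 F=3072/2501 H=3072/2501] → run F
t=5: vr[A=4096/2501 F=8677376/4979491 H=3072/2501] → run H
t=6: vr[A=4096/2501 F=8677376/4979491 H=5573/2501] → run A
t=7: vr[A=5120/2501 F=8677376/4979491 H=5573/2501] → run F
t=8: vr[A=5120/2501 F=11238400/4979491 H=5573/2501] → run A
t=9: vr[A=6144/2501 F=11238400/4979491 H=5573/2501] → run H
t=10: vr[A=6144/2501 F=11238400/4979491] → run F
t=11: vr[A=6144/2501 F=13799424/4979491] → run A
t=12: vr[A=7168/2501 F=13799424/4979491] → run F
t=13: vr[A=7168/2501 F=16360448/4979491] → run A
t=14: vr[F=16360448/4979491] → run F
t=15: vr[F=18921472/4979491] → run F
t=16: (idle)
t=17: (idle)
t=18: (idle)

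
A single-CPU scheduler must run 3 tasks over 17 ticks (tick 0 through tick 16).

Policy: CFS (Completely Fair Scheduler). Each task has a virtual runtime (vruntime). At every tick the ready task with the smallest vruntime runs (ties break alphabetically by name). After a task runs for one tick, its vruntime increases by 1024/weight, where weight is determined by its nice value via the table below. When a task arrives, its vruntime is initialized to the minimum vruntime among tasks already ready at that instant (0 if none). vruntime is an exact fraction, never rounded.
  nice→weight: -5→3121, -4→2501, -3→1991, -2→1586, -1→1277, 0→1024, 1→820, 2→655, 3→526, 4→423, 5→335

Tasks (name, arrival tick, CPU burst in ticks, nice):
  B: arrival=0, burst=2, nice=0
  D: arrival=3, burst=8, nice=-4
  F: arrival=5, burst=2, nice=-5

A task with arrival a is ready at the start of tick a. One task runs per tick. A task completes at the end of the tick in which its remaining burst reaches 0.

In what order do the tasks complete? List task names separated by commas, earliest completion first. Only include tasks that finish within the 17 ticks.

t=0: vr[B=0] → run B
t=1: vr[B=1] → run B
t=2: (idle)
t=3: vr[D=0] → run D
t=4: vr[D=1024/2501] → run D
t=5: vr[D=2048/2501 F=2048/2501] → run D
t=6: vr[D=3072/2501 F=2048/2501] → run F
t=7: vr[D=3072/2501 F=8952832/7805621] → run F
t=8: vr[D=3072/2501] → run D
t=9: vr[D=4096/2501] → run D
t=10: vr[D=5120/2501] → run D
t=11: vr[D=6144/2501] → run D
t=12: vr[D=7168/2501] → run D
t=13: (idle)
t=14: (idle)
t=15: (idle)
t=16: (idle)

completion order = B, F, D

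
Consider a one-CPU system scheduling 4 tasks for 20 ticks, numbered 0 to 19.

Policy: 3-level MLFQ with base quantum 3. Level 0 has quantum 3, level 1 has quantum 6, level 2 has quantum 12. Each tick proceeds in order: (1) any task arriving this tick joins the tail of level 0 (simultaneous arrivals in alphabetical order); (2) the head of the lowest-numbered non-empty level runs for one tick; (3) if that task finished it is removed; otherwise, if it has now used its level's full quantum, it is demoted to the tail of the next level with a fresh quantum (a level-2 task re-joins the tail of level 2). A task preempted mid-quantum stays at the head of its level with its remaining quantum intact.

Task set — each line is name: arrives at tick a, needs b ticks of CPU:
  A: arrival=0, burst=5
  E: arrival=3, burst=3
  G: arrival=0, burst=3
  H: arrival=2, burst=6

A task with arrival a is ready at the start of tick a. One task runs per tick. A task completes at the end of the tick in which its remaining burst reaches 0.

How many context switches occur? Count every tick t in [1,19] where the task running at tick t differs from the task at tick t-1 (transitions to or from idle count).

t=0: L0/L1/L2 = AG/-/- → run A
t=1: L0/L1/L2 = AG/-/- → run A
t=2: L0/L1/L2 = AGH/-/- → run A
t=3: L0/L1/L2 = GHE/A/- → run G
t=4: L0/L1/L2 = GHE/A/- → run G
t=5: L0/L1/L2 = GHE/A/- → run G
t=6: L0/L1/L2 = HE/A/- → run H
t=7: L0/L1/L2 = HE/A/- → run H
t=8: L0/L1/L2 = HE/A/- → run H
t=9: L0/L1/L2 = E/AH/- → run E
t=10: L0/L1/L2 = E/AH/- → run E
t=11: L0/L1/L2 = E/AH/- → run E
t=12: L0/L1/L2 = -/AH/- → run A
t=13: L0/L1/L2 = -/AH/- → run A
t=14: L0/L1/L2 = -/H/- → run H
t=15: L0/L1/L2 = -/H/- → run H
t=16: L0/L1/L2 = -/H/- → run H
t=17: (idle)
t=18: (idle)
t=19: (idle)

context switches = 6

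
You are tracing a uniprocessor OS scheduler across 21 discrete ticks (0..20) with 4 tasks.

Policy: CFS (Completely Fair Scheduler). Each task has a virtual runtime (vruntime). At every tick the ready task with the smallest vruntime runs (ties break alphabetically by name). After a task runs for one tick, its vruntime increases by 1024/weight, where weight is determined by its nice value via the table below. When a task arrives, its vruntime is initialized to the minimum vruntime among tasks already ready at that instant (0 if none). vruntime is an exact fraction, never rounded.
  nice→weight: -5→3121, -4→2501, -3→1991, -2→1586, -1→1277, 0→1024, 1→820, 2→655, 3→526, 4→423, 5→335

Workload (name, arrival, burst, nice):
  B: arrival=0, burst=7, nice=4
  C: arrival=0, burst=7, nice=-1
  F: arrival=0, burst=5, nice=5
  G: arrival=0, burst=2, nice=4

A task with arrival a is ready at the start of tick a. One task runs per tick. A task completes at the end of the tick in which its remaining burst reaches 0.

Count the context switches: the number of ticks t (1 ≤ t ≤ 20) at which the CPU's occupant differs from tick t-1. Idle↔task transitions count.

t=0: vr[B=0 C=0 F=0 G=0] → run B
t=1: vr[B=1024/423 C=0 F=0 G=0] → run C
t=2: vr[B=1024/423 C=1024/1277 F=0 G=0] → run F
t=3: vr[B=1024/423 C=1024/1277 F=1024/335 G=0] → run G
t=4: vr[B=1024/423 C=1024/1277 F=1024/335 G=1024/423] → run C
t=5: vr[B=1024/423 C=2048/1277 F=1024/335 G=1024/423] → run C
t=6: vr[B=1024/423 C=3072/1277 F=1024/335 G=1024/423] → run C
t=7: vr[B=1024/423 C=4096/1277 F=1024/335 G=1024/423] → run B
t=8: vr[B=2048/423 C=4096/1277 F=1024/335 G=1024/423] → run G
t=9: vr[B=2048/423 C=4096/1277 F=1024/335] → run F
t=10: vr[B=2048/423 C=4096/1277 F=2048/335] → run C
t=11: vr[B=2048/423 C=5120/1277 F=2048/335] → run C
t=12: vr[B=2048/423 C=6144/1277 F=2048/335] → run C
t=13: vr[B=2048/423 F=2048/335] → run B
t=14: vr[B=1024/141 F=2048/335] → run F
t=15: vr[B=1024/141 F=3072/335] → run B
t=16: vr[B=4096/423 F=3072/335] → run F
t=17: vr[B=4096/423 F=4096/335] → run B
t=18: vr[B=5120/423 F=4096/335] → run B
t=19: vr[B=2048/141 F=4096/335] → run F
t=20: vr[B=2048/141] → run B

context switches = 15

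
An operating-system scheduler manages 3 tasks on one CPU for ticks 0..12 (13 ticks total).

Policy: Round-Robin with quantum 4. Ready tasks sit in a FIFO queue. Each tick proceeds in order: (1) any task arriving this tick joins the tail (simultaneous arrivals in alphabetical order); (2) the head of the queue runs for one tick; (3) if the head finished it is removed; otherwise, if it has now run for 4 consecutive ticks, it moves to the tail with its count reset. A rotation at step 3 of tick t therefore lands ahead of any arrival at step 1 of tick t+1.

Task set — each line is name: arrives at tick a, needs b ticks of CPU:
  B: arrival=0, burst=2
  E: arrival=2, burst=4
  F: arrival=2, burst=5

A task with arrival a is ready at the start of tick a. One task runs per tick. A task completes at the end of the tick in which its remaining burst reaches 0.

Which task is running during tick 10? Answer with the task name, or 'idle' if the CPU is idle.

running at tick 10 = F

t=0: queue=[B] q_used=0 → run B
t=1: queue=[B] q_used=1 → run B
t=2: queue=[E,F] q_used=0 → run E
t=3: queue=[E,F] q_used=1 → run E
t=4: queue=[E,F] q_used=2 → run E
t=5: queue=[E,F] q_used=3 → run E
t=6: queue=[F] q_used=0 → run F
t=7: queue=[F] q_used=1 → run F
t=8: queue=[F] q_used=2 → run F
t=9: queue=[F] q_used=3 → run F
t=10: queue=[F] q_used=0 → run F
t=11: (idle)
t=12: (idle)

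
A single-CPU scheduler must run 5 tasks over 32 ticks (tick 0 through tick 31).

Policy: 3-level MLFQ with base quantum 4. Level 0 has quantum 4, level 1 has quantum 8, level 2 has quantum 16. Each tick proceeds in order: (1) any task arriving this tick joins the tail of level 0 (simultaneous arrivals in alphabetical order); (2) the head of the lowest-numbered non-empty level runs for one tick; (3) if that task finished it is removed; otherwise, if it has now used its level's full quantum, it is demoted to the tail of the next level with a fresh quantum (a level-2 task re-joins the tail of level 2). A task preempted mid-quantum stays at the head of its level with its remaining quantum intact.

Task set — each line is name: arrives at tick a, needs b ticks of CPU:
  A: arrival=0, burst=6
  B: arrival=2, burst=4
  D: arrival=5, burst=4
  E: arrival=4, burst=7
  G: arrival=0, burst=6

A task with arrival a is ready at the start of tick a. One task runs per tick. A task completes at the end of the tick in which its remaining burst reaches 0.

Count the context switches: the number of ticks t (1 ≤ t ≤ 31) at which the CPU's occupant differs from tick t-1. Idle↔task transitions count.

t=0: L0/L1/L2 = AG/-/- → run A
t=1: L0/L1/L2 = AG/-/- → run A
t=2: L0/L1/L2 = AGB/-/- → run A
t=3: L0/L1/L2 = AGB/-/- → run A
t=4: L0/L1/L2 = GBE/A/- → run G
t=5: L0/L1/L2 = GBED/A/- → run G
t=6: L0/L1/L2 = GBED/A/- → run G
t=7: L0/L1/L2 = GBED/A/- → run G
t=8: L0/L1/L2 = BED/AG/- → run B
t=9: L0/L1/L2 = BED/AG/- → run B
t=10: L0/L1/L2 = BED/AG/- → run B
t=11: L0/L1/L2 = BED/AG/- → run B
t=12: L0/L1/L2 = ED/AG/- → run E
t=13: L0/L1/L2 = ED/AG/- → run E
t=14: L0/L1/L2 = ED/AG/- → run E
t=15: L0/L1/L2 = ED/AG/- → run E
t=16: L0/L1/L2 = D/AGE/- → run D
t=17: L0/L1/L2 = D/AGE/- → run D
t=18: L0/L1/L2 = D/AGE/- → run D
t=19: L0/L1/L2 = D/AGE/- → run D
t=20: L0/L1/L2 = -/AGE/- → run A
t=21: L0/L1/L2 = -/AGE/- → run A
t=22: L0/L1/L2 = -/GE/- → run G
t=23: L0/L1/L2 = -/GE/- → run G
t=24: L0/L1/L2 = -/E/- → run E
t=25: L0/L1/L2 = -/E/- → run E
t=26: L0/L1/L2 = -/E/- → run E
t=27: (idle)
t=28: (idle)
t=29: (idle)
t=30: (idle)
t=31: (idle)

context switches = 8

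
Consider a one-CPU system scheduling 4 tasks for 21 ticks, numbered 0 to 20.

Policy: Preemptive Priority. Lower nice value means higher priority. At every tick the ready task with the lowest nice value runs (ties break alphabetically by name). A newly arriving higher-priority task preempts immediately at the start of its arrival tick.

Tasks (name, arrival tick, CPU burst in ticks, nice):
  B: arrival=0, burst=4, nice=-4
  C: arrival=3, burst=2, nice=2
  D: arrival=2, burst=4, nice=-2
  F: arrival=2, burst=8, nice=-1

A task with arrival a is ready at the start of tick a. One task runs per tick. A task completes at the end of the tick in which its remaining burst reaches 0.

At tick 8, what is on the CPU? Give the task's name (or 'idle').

running at tick 8 = F

t=0: ready={B} → run B
t=1: ready={B} → run B
t=2: ready={B,D,F} → run B
t=3: ready={B,C,D,F} → run B
t=4: ready={C,D,F} → run D
t=5: ready={C,D,F} → run D
t=6: ready={C,D,F} → run D
t=7: ready={C,D,F} → run D
t=8: ready={C,F} → run F
t=9: ready={C,F} → run F
t=10: ready={C,F} → run F
t=11: ready={C,F} → run F
t=12: ready={C,F} → run F
t=13: ready={C,F} → run F
t=14: ready={C,F} → run F
t=15: ready={C,F} → run F
t=16: ready={C} → run C
t=17: ready={C} → run C
t=18: (idle)
t=19: (idle)
t=20: (idle)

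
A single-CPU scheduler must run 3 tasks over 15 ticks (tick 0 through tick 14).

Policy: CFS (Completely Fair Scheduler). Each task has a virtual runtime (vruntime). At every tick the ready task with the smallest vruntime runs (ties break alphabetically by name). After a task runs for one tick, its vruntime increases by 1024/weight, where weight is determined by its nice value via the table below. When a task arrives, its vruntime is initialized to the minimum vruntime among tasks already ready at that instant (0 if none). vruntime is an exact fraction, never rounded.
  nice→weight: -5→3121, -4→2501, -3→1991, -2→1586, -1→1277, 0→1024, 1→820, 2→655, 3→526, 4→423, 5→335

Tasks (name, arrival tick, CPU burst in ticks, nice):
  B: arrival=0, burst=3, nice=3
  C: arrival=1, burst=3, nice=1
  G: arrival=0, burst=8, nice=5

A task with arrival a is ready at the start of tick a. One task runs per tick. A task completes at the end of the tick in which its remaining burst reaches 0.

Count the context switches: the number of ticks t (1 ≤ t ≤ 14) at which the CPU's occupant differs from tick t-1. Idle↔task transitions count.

t=0: vr[B=0 G=0] → run B
t=1: vr[B=512/263 C=0 G=0] → run C
t=2: vr[B=512/263 C=256/205 G=0] → run G
t=3: vr[B=512/263 C=256/205 G=1024/335] → run C
t=4: vr[B=512/263 C=512/205 G=1024/335] → run B
t=5: vr[B=1024/263 C=512/205 G=1024/335] → run C
t=6: vr[B=1024/263 G=1024/335] → run G
t=7: vr[B=1024/263 G=2048/335] → run B
t=8: vr[G=2048/335] → run G
t=9: vr[G=3072/335] → run G
t=10: vr[G=4096/335] → run G
t=11: vr[G=1024/67] → run G
t=12: vr[G=6144/335] → run G
t=13: vr[G=7168/335] → run G
t=14: (idle)

context switches = 9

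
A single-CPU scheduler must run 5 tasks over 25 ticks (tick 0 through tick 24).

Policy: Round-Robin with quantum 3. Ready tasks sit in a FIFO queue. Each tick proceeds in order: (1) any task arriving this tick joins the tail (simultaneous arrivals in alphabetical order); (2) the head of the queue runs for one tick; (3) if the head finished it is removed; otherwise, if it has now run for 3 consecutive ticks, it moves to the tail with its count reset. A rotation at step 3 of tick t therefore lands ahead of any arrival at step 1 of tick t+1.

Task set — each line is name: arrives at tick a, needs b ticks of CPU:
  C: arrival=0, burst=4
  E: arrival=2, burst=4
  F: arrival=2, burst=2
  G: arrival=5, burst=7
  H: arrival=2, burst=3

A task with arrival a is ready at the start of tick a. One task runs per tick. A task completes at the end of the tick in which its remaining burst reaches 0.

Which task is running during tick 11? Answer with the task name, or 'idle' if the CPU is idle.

running at tick 11 = C

t=0: queue=[C] q_used=0 → run C
t=1: queue=[C] q_used=1 → run C
t=2: queue=[C,E,F,H] q_used=2 → run C
t=3: queue=[E,F,H,C] q_used=0 → run E
t=4: queue=[E,F,H,C] q_used=1 → run E
t=5: queue=[E,F,H,C,G] q_used=2 → run E
t=6: queue=[F,H,C,G,E] q_used=0 → run F
t=7: queue=[F,H,C,G,E] q_used=1 → run F
t=8: queue=[H,C,G,E] q_used=0 → run H
t=9: queue=[H,C,G,E] q_used=1 → run H
t=10: queue=[H,C,G,E] q_used=2 → run H
t=11: queue=[C,G,E] q_used=0 → run C
t=12: queue=[G,E] q_used=0 → run G
t=13: queue=[G,E] q_used=1 → run G
t=14: queue=[G,E] q_used=2 → run G
t=15: queue=[E,G] q_used=0 → run E
t=16: queue=[G] q_used=0 → run G
t=17: queue=[G] q_used=1 → run G
t=18: queue=[G] q_used=2 → run G
t=19: queue=[G] q_used=0 → run G
t=20: (idle)
t=21: (idle)
t=22: (idle)
t=23: (idle)
t=24: (idle)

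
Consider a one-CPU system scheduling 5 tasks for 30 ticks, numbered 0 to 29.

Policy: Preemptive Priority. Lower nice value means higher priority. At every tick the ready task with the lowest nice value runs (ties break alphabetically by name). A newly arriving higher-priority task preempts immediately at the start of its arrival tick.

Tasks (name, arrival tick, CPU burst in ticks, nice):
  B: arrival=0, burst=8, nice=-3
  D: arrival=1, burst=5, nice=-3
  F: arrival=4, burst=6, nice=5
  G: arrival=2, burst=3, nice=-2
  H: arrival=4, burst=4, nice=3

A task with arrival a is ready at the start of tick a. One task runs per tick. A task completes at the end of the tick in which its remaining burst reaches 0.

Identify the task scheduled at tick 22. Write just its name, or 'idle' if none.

running at tick 22 = F

t=0: ready={B} → run B
t=1: ready={B,D} → run B
t=2: ready={B,D,G} → run B
t=3: ready={B,D,G} → run B
t=4: ready={B,D,F,G,H} → run B
t=5: ready={B,D,F,G,H} → run B
t=6: ready={B,D,F,G,H} → run B
t=7: ready={B,D,F,G,H} → run B
t=8: ready={D,F,G,H} → run D
t=9: ready={D,F,G,H} → run D
t=10: ready={D,F,G,H} → run D
t=11: ready={D,F,G,H} → run D
t=12: ready={D,F,G,H} → run D
t=13: ready={F,G,H} → run G
t=14: ready={F,G,H} → run G
t=15: ready={F,G,H} → run G
t=16: ready={F,H} → run H
t=17: ready={F,H} → run H
t=18: ready={F,H} → run H
t=19: ready={F,H} → run H
t=20: ready={F} → run F
t=21: ready={F} → run F
t=22: ready={F} → run F
t=23: ready={F} → run F
t=24: ready={F} → run F
t=25: ready={F} → run F
t=26: (idle)
t=27: (idle)
t=28: (idle)
t=29: (idle)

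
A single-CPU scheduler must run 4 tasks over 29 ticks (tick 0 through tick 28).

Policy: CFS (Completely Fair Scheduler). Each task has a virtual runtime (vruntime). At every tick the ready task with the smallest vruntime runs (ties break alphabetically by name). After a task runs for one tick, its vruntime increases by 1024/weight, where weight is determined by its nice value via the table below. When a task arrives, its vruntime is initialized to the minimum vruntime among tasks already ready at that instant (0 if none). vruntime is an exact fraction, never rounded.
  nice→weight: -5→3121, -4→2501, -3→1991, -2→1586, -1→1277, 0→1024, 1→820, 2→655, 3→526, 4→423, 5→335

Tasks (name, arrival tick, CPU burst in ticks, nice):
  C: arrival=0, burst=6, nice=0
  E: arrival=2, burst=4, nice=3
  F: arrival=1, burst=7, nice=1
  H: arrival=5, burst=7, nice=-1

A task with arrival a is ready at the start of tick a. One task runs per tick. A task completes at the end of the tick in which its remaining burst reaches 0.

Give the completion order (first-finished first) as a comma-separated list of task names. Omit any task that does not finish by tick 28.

t=0: vr[C=0] → run C
t=1: vr[C=1 F=1] → run C
t=2: vr[C=2 E=1 F=1] → run E
t=3: vr[C=2 E=775/263 F=1] → run F
t=4: vr[C=2 E=775/263 F=461/205] → run C
t=5: vr[C=3 E=775/263 F=461/205 H=461/205] → run F
t=6: vr[C=3 E=775/263 F=717/205 H=461/205] → run H
t=7: vr[C=3 E=775/263 F=717/205 H=798617/261785] → run E
t=8: vr[C=3 E=1287/263 F=717/205 H=798617/261785] → run C
t=9: vr[C=4 E=1287/263 F=717/205 H=798617/261785] → run H
t=10: vr[C=4 E=1287/263 F=717/205 H=1008537/261785] → run F
t=11: vr[C=4 E=1287/263 F=973/205 H=1008537/261785] → run H
t=12: vr[C=4 E=1287/263 F=973/205 H=1218457/261785] → run C
t=13: vr[C=5 E=1287/263 F=973/205 H=1218457/261785] → run H
t=14: vr[C=5 E=1287/263 F=973/205 H=1428377/261785] → run F
t=15: vr[C=5 E=1287/263 F=1229/205 H=1428377/261785] → run E
t=16: vr[C=5 E=1799/263 F=1229/205 H=1428377/261785] → run C
t=17: vr[E=1799/263 F=1229/205 H=1428377/261785] → run H
t=18: vr[E=1799/263 F=1229/205 H=1638297/261785] → run F
t=19: vr[E=1799/263 F=297/41 H=1638297/261785] → run H
t=20: vr[E=1799/263 F=297/41 H=1848217/261785] → run E
t=21: vr[F=297/41 H=1848217/261785] → run H
t=22: vr[F=297/41] → run F
t=23: vr[F=1741/205] → run F
t=24: (idle)
t=25: (idle)
t=26: (idle)
t=27: (idle)
t=28: (idle)

completion order = C, E, H, F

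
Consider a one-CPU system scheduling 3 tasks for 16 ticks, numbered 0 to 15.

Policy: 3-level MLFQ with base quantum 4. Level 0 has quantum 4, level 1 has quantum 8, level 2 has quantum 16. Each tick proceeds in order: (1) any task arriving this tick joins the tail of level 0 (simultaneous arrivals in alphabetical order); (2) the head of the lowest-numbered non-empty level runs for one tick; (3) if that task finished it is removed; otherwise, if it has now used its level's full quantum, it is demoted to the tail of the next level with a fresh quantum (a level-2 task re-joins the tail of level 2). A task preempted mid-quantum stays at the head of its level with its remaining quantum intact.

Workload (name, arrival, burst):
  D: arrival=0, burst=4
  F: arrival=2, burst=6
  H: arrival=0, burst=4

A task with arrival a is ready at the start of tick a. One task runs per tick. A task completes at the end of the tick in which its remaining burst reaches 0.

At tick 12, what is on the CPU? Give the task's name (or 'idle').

t=0: L0/L1/L2 = DH/-/- → run D
t=1: L0/L1/L2 = DH/-/- → run D
t=2: L0/L1/L2 = DHF/-/- → run D
t=3: L0/L1/L2 = DHF/-/- → run D
t=4: L0/L1/L2 = HF/-/- → run H
t=5: L0/L1/L2 = HF/-/- → run H
t=6: L0/L1/L2 = HF/-/- → run H
t=7: L0/L1/L2 = HF/-/- → run H
t=8: L0/L1/L2 = F/-/- → run F
t=9: L0/L1/L2 = F/-/- → run F
t=10: L0/L1/L2 = F/-/- → run F
t=11: L0/L1/L2 = F/-/- → run F
t=12: L0/L1/L2 = -/F/- → run F
t=13: L0/L1/L2 = -/F/- → run F
t=14: (idle)
t=15: (idle)

running at tick 12 = F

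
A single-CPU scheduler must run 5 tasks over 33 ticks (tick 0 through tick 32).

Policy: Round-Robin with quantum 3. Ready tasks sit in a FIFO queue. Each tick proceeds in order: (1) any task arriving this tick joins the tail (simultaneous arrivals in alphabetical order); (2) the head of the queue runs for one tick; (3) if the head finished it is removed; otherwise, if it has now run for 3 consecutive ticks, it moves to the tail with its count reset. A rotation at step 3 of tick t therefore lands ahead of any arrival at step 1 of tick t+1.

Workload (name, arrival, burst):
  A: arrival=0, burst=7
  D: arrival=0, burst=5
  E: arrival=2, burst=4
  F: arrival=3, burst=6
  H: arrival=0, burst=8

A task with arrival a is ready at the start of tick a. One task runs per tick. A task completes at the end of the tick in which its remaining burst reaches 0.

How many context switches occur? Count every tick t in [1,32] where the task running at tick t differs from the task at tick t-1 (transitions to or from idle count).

t=0: queue=[A,D,H] q_used=0 → run A
t=1: queue=[A,D,H] q_used=1 → run A
t=2: queue=[A,D,H,E] q_used=2 → run A
t=3: queue=[D,H,E,A,F] q_used=0 → run D
t=4: queue=[D,H,E,A,F] q_used=1 → run D
t=5: queue=[D,H,E,A,F] q_used=2 → run D
t=6: queue=[H,E,A,F,D] q_used=0 → run H
t=7: queue=[H,E,A,F,D] q_used=1 → run H
t=8: queue=[H,E,A,F,D] q_used=2 → run H
t=9: queue=[E,A,F,D,H] q_used=0 → run E
t=10: queue=[E,A,F,D,H] q_used=1 → run E
t=11: queue=[E,A,F,D,H] q_used=2 → run E
t=12: queue=[A,F,D,H,E] q_used=0 → run A
t=13: queue=[A,F,D,H,E] q_used=1 → run A
t=14: queue=[A,F,D,H,E] q_used=2 → run A
t=15: queue=[F,D,H,E,A] q_used=0 → run F
t=16: queue=[F,D,H,E,A] q_used=1 → run F
t=17: queue=[F,D,H,E,A] q_used=2 → run F
t=18: queue=[D,H,E,A,F] q_used=0 → run D
t=19: queue=[D,H,E,A,F] q_used=1 → run D
t=20: queue=[H,E,A,F] q_used=0 → run H
t=21: queue=[H,E,A,F] q_used=1 → run H
t=22: queue=[H,E,A,F] q_used=2 → run H
t=23: queue=[E,A,F,H] q_used=0 → run E
t=24: queue=[A,F,H] q_used=0 → run A
t=25: queue=[F,H] q_used=0 → run F
t=26: queue=[F,H] q_used=1 → run F
t=27: queue=[F,H] q_used=2 → run F
t=28: queue=[H] q_used=0 → run H
t=29: queue=[H] q_used=1 → run H
t=30: (idle)
t=31: (idle)
t=32: (idle)

context switches = 12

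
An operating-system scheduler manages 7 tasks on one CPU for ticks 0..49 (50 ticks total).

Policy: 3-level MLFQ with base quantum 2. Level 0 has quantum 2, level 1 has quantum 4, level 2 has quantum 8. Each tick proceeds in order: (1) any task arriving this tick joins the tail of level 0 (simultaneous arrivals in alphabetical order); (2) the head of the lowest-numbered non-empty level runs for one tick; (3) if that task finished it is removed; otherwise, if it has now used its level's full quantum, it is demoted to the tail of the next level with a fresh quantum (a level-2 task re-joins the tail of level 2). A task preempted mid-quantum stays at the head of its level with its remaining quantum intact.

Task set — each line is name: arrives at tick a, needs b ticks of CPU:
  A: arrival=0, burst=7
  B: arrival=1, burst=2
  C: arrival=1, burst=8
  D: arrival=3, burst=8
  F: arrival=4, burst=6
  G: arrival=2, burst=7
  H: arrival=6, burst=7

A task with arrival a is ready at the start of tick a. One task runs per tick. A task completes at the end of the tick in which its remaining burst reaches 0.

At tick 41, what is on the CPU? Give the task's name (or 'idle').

running at tick 41 = G

t=0: L0/L1/L2 = A/-/- → run A
t=1: L0/L1/L2 = ABC/-/- → run A
t=2: L0/L1/L2 = BCG/A/- → run B
t=3: L0/L1/L2 = BCGD/A/- → run B
t=4: L0/L1/L2 = CGDF/A/- → run C
t=5: L0/L1/L2 = CGDF/A/- → run C
t=6: L0/L1/L2 = GDFH/AC/- → run G
t=7: L0/L1/L2 = GDFH/AC/- → run G
t=8: L0/L1/L2 = DFH/ACG/- → run D
t=9: L0/L1/L2 = DFH/ACG/- → run D
t=10: L0/L1/L2 = FH/ACGD/- → run F
t=11: L0/L1/L2 = FH/ACGD/- → run F
t=12: L0/L1/L2 = H/ACGDF/- → run H
t=13: L0/L1/L2 = H/ACGDF/- → run H
t=14: L0/L1/L2 = -/ACGDFH/- → run A
t=15: L0/L1/L2 = -/ACGDFH/- → run A
t=16: L0/L1/L2 = -/ACGDFH/- → run A
t=17: L0/L1/L2 = -/ACGDFH/- → run A
t=18: L0/L1/L2 = -/CGDFH/A → run C
t=19: L0/L1/L2 = -/CGDFH/A → run C
t=20: L0/L1/L2 = -/CGDFH/A → run C
t=21: L0/L1/L2 = -/CGDFH/A → run C
t=22: L0/L1/L2 = -/GDFH/AC → run G
t=23: L0/L1/L2 = -/GDFH/AC → run G
t=24: L0/L1/L2 = -/GDFH/AC → run G
t=25: L0/L1/L2 = -/GDFH/AC → run G
t=26: L0/L1/L2 = -/DFH/ACG → run D
t=27: L0/L1/L2 = -/DFH/ACG → run D
t=28: L0/L1/L2 = -/DFH/ACG → run D
t=29: L0/L1/L2 = -/DFH/ACG → run D
t=30: L0/L1/L2 = -/FH/ACGD → run F
t=31: L0/L1/L2 = -/FH/ACGD → run F
t=32: L0/L1/L2 = -/FH/ACGD → run F
t=33: L0/L1/L2 = -/FH/ACGD → run F
t=34: L0/L1/L2 = -/H/ACGD → run H
t=35: L0/L1/L2 = -/H/ACGD → run H
t=36: L0/L1/L2 = -/H/ACGD → run H
t=37: L0/L1/L2 = -/H/ACGD → run H
t=38: L0/L1/L2 = -/-/ACGDH → run A
t=39: L0/L1/L2 = -/-/CGDH → run C
t=40: L0/L1/L2 = -/-/CGDH → run C
t=41: L0/L1/L2 = -/-/GDH → run G
t=42: L0/L1/L2 = -/-/DH → run D
t=43: L0/L1/L2 = -/-/DH → run D
t=44: L0/L1/L2 = -/-/H → run H
t=45: (idle)
t=46: (idle)
t=47: (idle)
t=48: (idle)
t=49: (idle)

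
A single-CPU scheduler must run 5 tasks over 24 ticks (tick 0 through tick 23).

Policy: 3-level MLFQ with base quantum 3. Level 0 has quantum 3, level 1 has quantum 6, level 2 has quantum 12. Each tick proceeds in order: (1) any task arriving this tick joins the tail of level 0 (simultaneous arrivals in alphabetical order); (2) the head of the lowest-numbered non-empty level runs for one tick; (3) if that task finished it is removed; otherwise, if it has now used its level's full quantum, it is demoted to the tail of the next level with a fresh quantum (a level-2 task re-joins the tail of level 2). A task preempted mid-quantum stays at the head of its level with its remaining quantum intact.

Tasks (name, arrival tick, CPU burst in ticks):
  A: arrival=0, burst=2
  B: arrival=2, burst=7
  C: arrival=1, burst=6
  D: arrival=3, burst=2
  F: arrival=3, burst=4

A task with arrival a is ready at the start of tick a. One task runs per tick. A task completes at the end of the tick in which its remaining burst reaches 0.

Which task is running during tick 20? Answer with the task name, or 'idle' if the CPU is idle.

running at tick 20 = F

t=0: L0/L1/L2 = A/-/- → run A
t=1: L0/L1/L2 = AC/-/- → run A
t=2: L0/L1/L2 = CB/-/- → run C
t=3: L0/L1/L2 = CBDF/-/- → run C
t=4: L0/L1/L2 = CBDF/-/- → run C
t=5: L0/L1/L2 = BDF/C/- → run B
t=6: L0/L1/L2 = BDF/C/- → run B
t=7: L0/L1/L2 = BDF/C/- → run B
t=8: L0/L1/L2 = DF/CB/- → run D
t=9: L0/L1/L2 = DF/CB/- → run D
t=10: L0/L1/L2 = F/CB/- → run F
t=11: L0/L1/L2 = F/CB/- → run F
t=12: L0/L1/L2 = F/CB/- → run F
t=13: L0/L1/L2 = -/CBF/- → run C
t=14: L0/L1/L2 = -/CBF/- → run C
t=15: L0/L1/L2 = -/CBF/- → run C
t=16: L0/L1/L2 = -/BF/- → run B
t=17: L0/L1/L2 = -/BF/- → run B
t=18: L0/L1/L2 = -/BF/- → run B
t=19: L0/L1/L2 = -/BF/- → run B
t=20: L0/L1/L2 = -/F/- → run F
t=21: (idle)
t=22: (idle)
t=23: (idle)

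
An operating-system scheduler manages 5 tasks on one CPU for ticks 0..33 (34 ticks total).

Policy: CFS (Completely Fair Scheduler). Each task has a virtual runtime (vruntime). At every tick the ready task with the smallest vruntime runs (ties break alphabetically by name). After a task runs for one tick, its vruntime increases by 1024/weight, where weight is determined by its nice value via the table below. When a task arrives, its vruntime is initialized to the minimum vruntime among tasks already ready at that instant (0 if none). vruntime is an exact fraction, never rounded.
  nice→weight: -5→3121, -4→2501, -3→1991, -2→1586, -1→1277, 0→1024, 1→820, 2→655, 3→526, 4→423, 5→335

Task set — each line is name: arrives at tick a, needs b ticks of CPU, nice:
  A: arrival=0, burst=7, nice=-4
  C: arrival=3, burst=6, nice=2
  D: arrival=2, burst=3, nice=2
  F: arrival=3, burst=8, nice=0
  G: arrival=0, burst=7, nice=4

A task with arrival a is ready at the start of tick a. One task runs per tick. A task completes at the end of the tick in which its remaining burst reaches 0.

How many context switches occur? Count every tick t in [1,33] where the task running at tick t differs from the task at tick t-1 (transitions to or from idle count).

t=0: vr[A=0 G=0] → run A
t=1: vr[A=1024/2501 G=0] → run G
t=2: vr[A=1024/2501 D=1024/2501 G=1024/423] → run A
t=3: vr[A=2048/2501 C=1024/2501 D=1024/2501 F=1024/2501 G=1024/423] → run C
t=4: vr[A=2048/2501 C=3231744/1638155 D=1024/2501 F=1024/2501 G=1024/423] → run D
t=5: vr[A=2048/2501 C=3231744/1638155 D=3231744/1638155 F=1024/2501 G=1024/423] → run F
t=6: vr[A=2048/2501 C=3231744/1638155 D=3231744/1638155 F=3525/2501 G=1024/423] → run A
t=7: vr[A=3072/2501 C=3231744/1638155 D=3231744/1638155 F=3525/2501 G=1024/423] → run A
t=8: vr[A=4096/2501 C=3231744/1638155 D=3231744/1638155 F=3525/2501 G=1024/423] → run F
t=9: vr[A=4096/2501 C=3231744/1638155 D=3231744/1638155 F=6026/2501 G=1024/423] → run A
t=10: vr[A=5120/2501 C=3231744/1638155 D=3231744/1638155 F=6026/2501 G=1024/423] → run C
t=11: vr[A=5120/2501 C=5792768/1638155 D=3231744/1638155 F=6026/2501 G=1024/423] → run D
t=12: vr[A=5120/2501 C=5792768/1638155 D=5792768/1638155 F=6026/2501 G=1024/423] → run A
t=13: vr[A=6144/2501 C=5792768/1638155 D=5792768/1638155 F=6026/2501 G=1024/423] → run F
t=14: vr[A=6144/2501 C=5792768/1638155 D=5792768/1638155 F=8527/2501 G=1024/423] → run G
t=15: vr[A=6144/2501 C=5792768/1638155 D=5792768/1638155 F=8527/2501 G=2048/423] → run A
t=16: vr[C=5792768/1638155 D=5792768/1638155 F=8527/2501 G=2048/423] → run F
t=17: vr[C=5792768/1638155 D=5792768/1638155 F=11028/2501 G=2048/423] → run C
t=18: vr[C=8353792/1638155 D=5792768/1638155 F=11028/2501 G=2048/423] → run D
t=19: vr[C=8353792/1638155 F=11028/2501 G=2048/423] → run F
t=20: vr[C=8353792/1638155 F=13529/2501 G=2048/423] → run G
t=21: vr[C=8353792/1638155 F=13529/2501 G=1024/141] → run C
t=22: vr[C=10914816/1638155 F=13529/2501 G=1024/141] → run F
t=23: vr[C=10914816/1638155 F=16030/2501 G=1024/141] → run F
t=24: vr[C=10914816/1638155 F=18531/2501 G=1024/141] → run C
t=25: vr[C=2695168/327631 F=18531/2501 G=1024/141] → run G
t=26: vr[C=2695168/327631 F=18531/2501 G=4096/423] → run F
t=27: vr[C=2695168/327631 G=4096/423] → run C
t=28: vr[G=4096/423] → run G
t=29: vr[G=5120/423] → run G
t=30: vr[G=2048/141] → run G
t=31: (idle)
t=32: (idle)
t=33: (idle)

context switches = 27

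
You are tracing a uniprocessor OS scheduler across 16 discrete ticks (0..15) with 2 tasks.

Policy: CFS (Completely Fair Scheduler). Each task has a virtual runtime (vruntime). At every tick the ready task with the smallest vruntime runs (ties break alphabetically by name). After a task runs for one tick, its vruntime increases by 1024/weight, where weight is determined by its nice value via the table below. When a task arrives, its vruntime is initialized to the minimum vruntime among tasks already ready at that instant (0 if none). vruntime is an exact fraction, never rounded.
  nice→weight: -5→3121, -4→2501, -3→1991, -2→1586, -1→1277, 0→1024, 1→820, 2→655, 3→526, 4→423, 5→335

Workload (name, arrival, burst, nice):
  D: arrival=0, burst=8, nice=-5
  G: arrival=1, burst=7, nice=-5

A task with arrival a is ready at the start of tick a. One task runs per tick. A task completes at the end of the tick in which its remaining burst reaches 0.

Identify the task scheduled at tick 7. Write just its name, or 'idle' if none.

running at tick 7 = D

t=0: vr[D=0] → run D
t=1: vr[D=1024/3121 G=1024/3121] → run D
t=2: vr[D=2048/3121 G=1024/3121] → run G
t=3: vr[D=2048/3121 G=2048/3121] → run D
t=4: vr[D=3072/3121 G=2048/3121] → run G
t=5: vr[D=3072/3121 G=3072/3121] → run D
t=6: vr[D=4096/3121 G=3072/3121] → run G
t=7: vr[D=4096/3121 G=4096/3121] → run D
t=8: vr[D=5120/3121 G=4096/3121] → run G
t=9: vr[D=5120/3121 G=5120/3121] → run D
t=10: vr[D=6144/3121 G=5120/3121] → run G
t=11: vr[D=6144/3121 G=6144/3121] → run D
t=12: vr[D=7168/3121 G=6144/3121] → run G
t=13: vr[D=7168/3121 G=7168/3121] → run D
t=14: vr[G=7168/3121] → run G
t=15: (idle)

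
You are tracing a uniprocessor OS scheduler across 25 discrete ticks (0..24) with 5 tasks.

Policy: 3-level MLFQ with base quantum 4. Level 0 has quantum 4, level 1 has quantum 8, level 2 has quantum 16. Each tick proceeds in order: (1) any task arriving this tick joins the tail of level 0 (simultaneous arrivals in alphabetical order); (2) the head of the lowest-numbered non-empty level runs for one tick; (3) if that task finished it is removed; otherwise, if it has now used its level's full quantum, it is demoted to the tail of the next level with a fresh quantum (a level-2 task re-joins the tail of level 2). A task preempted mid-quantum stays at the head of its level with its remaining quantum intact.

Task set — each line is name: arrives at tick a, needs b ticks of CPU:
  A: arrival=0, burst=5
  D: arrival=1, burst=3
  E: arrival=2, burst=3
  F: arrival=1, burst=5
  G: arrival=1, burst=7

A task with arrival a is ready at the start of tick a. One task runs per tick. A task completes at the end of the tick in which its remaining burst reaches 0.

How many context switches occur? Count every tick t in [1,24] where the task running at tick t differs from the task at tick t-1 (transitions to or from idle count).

context switches = 8

t=0: L0/L1/L2 = A/-/- → run A
t=1: L0/L1/L2 = ADFG/-/- → run A
t=2: L0/L1/L2 = ADFGE/-/- → run A
t=3: L0/L1/L2 = ADFGE/-/- → run A
t=4: L0/L1/L2 = DFGE/A/- → run D
t=5: L0/L1/L2 = DFGE/A/- → run D
t=6: L0/L1/L2 = DFGE/A/- → run D
t=7: L0/L1/L2 = FGE/A/- → run F
t=8: L0/L1/L2 = FGE/A/- → run F
t=9: L0/L1/L2 = FGE/A/- → run F
t=10: L0/L1/L2 = FGE/A/- → run F
t=11: L0/L1/L2 = GE/AF/- → run G
t=12: L0/L1/L2 = GE/AF/- → run G
t=13: L0/L1/L2 = GE/AF/- → run G
t=14: L0/L1/L2 = GE/AF/- → run G
t=15: L0/L1/L2 = E/AFG/- → run E
t=16: L0/L1/L2 = E/AFG/- → run E
t=17: L0/L1/L2 = E/AFG/- → run E
t=18: L0/L1/L2 = -/AFG/- → run A
t=19: L0/L1/L2 = -/FG/- → run F
t=20: L0/L1/L2 = -/G/- → run G
t=21: L0/L1/L2 = -/G/- → run G
t=22: L0/L1/L2 = -/G/- → run G
t=23: (idle)
t=24: (idle)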